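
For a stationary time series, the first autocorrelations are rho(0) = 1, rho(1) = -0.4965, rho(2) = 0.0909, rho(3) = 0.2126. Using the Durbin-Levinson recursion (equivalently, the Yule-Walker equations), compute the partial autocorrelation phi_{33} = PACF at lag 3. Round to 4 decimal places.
\phi_{33} = 0.2281

The PACF at lag k is phi_{kk}, the last component of the solution
to the Yule-Walker system G_k phi = r_k where
  (G_k)_{ij} = rho(|i - j|), (r_k)_i = rho(i), i,j = 1..k.
Equivalently, Durbin-Levinson gives phi_{kk} iteratively:
  phi_{11} = rho(1)
  phi_{kk} = [rho(k) - sum_{j=1..k-1} phi_{k-1,j} rho(k-j)]
            / [1 - sum_{j=1..k-1} phi_{k-1,j} rho(j)],
  phi_{k,j} = phi_{k-1,j} - phi_{kk} phi_{k-1,k-j},  j = 1..k-1.
Step k = 1:
  phi_11 = rho(1) = -0.4965.
Step k = 2:
  phi_22 = [rho(2) - phi_11 rho(1)] / [1 - phi_11 rho(1)] = [0.0909 - (-0.4965)(-0.4965)] / [1 - (-0.4965)(-0.4965)]
         = -0.15561225 / 0.75348775 = -0.206523.
  Update: phi_21 = phi_11 - phi_22 phi_11 = -0.4965 - (-0.206523)(-0.4965) = -0.599038.
Step k = 3:
  phi_33 = [rho(3) - phi_21 rho(2) - phi_22 rho(1)] / [1 - phi_21 rho(1) - phi_22 rho(2)]
    numerator   = 0.2126 - (-0.599038)(0.0909) - (-0.206523)(-0.4965) = 0.16451413
    denominator = 1 - (-0.599038)(-0.4965) - (-0.206523)(0.0909) = 0.7213503
  phi_33 = 0.16451413 / 0.7213503 = 0.2281.
Therefore phi_{33} = 0.2281.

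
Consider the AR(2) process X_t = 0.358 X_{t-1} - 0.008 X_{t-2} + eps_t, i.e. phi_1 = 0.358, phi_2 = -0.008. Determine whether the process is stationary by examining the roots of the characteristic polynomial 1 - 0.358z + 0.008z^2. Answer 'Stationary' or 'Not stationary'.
\text{Stationary}

The AR(p) characteristic polynomial is P(z) = 1 - 0.358z + 0.008z^2.
Stationarity requires all roots to lie outside the unit circle, i.e. |z| > 1 for every root.
Set 1 + (-0.358) z + (0.008) z^2 = 0, i.e. a z^2 + b z + c = 0 with a = 0.008, b = -0.358, c = 1.
Discriminant D = b^2 - 4ac = (-0.358)^2 - 4*(0.008)*1 = 0.128164 - (0.032) = 0.096164.
D >= 0, so the roots are real: z = (-b +/- sqrt(D)) / (2a) = (0.358 +/- 0.310103) / (0.016).
  z_1 = (0.358 + 0.310103) / (0.016) = 41.7565,   |z_1| = 41.7565.
  z_2 = (0.358 - 0.310103) / (0.016) = 2.9935,   |z_2| = 2.9935.
Moduli of all roots: 41.7565, 2.9935.
All moduli strictly greater than 1? Yes.
Verdict: Stationary.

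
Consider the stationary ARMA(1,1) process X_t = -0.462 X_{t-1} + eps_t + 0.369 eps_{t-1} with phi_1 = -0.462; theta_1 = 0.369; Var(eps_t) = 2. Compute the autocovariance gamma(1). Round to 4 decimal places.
\gamma(1) = -0.1962

Multiply the model equation by X_{t-k} and take expectations. With theta_0 = psi_0 = 1 and psi_j the MA(infinity) weights, this gives
  gamma(k) - sum_i phi_i gamma(k-i) = c_k,
  c_k = sigma^2 * sum_{j=k..q} theta_j psi_{j-k}   (c_k = 0 for k > q),
using gamma(-m) = gamma(m).
psi-weights needed (psi_j = theta_j + sum_i phi_i psi_{j-i}):
  psi_1 = theta_1 + phi_1 = 0.369 + (-0.462) = -0.093
Right-hand sides:
  c_0 = sigma^2 (1 + theta_1 psi_1) = 2 * (1 + (0.369)(-0.093)) = 2 * 0.965683 = 1.931366
  c_1 = sigma^2 theta_1 = 2 * (0.369) = 0.738
  c_2 = 0
Equations for k = 0 and k = 1 (AR order 1):
  gamma(0) = phi_1 gamma(1) + c_0
  gamma(1) = phi_1 gamma(0) + c_1
Substituting the second into the first: gamma(0) (1 - phi_1^2) = c_0 + phi_1 c_1, so
  gamma(0) = (c_0 + phi_1 c_1) / (1 - phi_1^2) = (1.931366 + (-0.462)(0.738)) / (1 - (-0.462)^2) = 1.59041 / 0.786556 = 2.021992.
  gamma(1) = phi_1 gamma(0) + c_1 = (-0.462)(2.021992) + (0.738) = -0.19616.
Therefore gamma(1) = -0.1962 (to 4 decimal places).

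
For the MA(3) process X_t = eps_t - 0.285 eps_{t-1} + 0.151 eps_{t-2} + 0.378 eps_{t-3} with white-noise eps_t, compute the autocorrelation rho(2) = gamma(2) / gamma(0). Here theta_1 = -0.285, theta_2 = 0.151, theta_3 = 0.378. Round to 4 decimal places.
\rho(2) = 0.0347

For an MA(q) process with theta_0 = 1, the autocovariance is
  gamma(k) = sigma^2 * sum_{i=0..q-k} theta_i * theta_{i+k},
and rho(k) = gamma(k) / gamma(0). Sigma^2 cancels.
  numerator   = (1)*(0.151) + (-0.285)*(0.378) = 0.04327.
  denominator = (1)^2 + (-0.285)^2 + (0.151)^2 + (0.378)^2 = 1.24691.
  rho(2) = 0.04327 / 1.24691 = 0.0347.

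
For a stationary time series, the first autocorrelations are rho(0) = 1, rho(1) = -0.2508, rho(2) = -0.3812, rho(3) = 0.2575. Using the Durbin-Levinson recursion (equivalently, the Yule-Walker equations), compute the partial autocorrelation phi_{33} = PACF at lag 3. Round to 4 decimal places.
\phi_{33} = -0.0031

The PACF at lag k is phi_{kk}, the last component of the solution
to the Yule-Walker system G_k phi = r_k where
  (G_k)_{ij} = rho(|i - j|), (r_k)_i = rho(i), i,j = 1..k.
Equivalently, Durbin-Levinson gives phi_{kk} iteratively:
  phi_{11} = rho(1)
  phi_{kk} = [rho(k) - sum_{j=1..k-1} phi_{k-1,j} rho(k-j)]
            / [1 - sum_{j=1..k-1} phi_{k-1,j} rho(j)],
  phi_{k,j} = phi_{k-1,j} - phi_{kk} phi_{k-1,k-j},  j = 1..k-1.
Step k = 1:
  phi_11 = rho(1) = -0.2508.
Step k = 2:
  phi_22 = [rho(2) - phi_11 rho(1)] / [1 - phi_11 rho(1)] = [-0.3812 - (-0.2508)(-0.2508)] / [1 - (-0.2508)(-0.2508)]
         = -0.44410064 / 0.93709936 = -0.47391.
  Update: phi_21 = phi_11 - phi_22 phi_11 = -0.2508 - (-0.47391)(-0.2508) = -0.369657.
Step k = 3:
  phi_33 = [rho(3) - phi_21 rho(2) - phi_22 rho(1)] / [1 - phi_21 rho(1) - phi_22 rho(2)]
    numerator   = 0.2575 - (-0.369657)(-0.3812) - (-0.47391)(-0.2508) = -0.00226969
    denominator = 1 - (-0.369657)(-0.2508) - (-0.47391)(-0.3812) = 0.72663568
  phi_33 = -0.00226969 / 0.72663568 = -0.0031.
Therefore phi_{33} = -0.0031.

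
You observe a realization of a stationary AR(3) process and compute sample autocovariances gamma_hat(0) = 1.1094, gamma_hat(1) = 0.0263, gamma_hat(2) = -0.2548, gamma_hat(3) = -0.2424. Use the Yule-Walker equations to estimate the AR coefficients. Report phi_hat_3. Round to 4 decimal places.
\hat\phi_{3} = -0.2180

The Yule-Walker equations for an AR(p) process read, in matrix form,
  Gamma_p phi = r_p,   with   (Gamma_p)_{ij} = gamma(|i - j|),
                       (r_p)_i = gamma(i),   i,j = 1..p.
Substitute the sample gammas (Toeplitz matrix and right-hand side of size 3):
  Gamma_p = [[1.1094, 0.0263, -0.2548], [0.0263, 1.1094, 0.0263], [-0.2548, 0.0263, 1.1094]]
  r_p     = [0.0263, -0.2548, -0.2424]
Written out (R1..R3):
  (R1) 1.1094 phi_1 + 0.0263 phi_2 - 0.2548 phi_3 = 0.0263
  (R2) 0.0263 phi_1 + 1.1094 phi_2 + 0.0263 phi_3 = -0.2548
  (R3) -0.2548 phi_1 + 0.0263 phi_2 + 1.1094 phi_3 = -0.2424
Gaussian elimination:
  R2 <- R2 - (0.0263/1.1094) R1 = R2 - (0.023707) R1:  1.108777 phi_2 + 0.03234 phi_3 = -0.255423
  R3 <- R3 - (-0.2548/1.1094) R1 = R3 - (-0.229674) R1:  0.03234 phi_2 + 1.050879 phi_3 = -0.23636
  R3 <- R3 - (0.03234/1.108777) R2 = R3 - (0.029168) R2:  1.049936 phi_3 = -0.228909
Back-substitution:
  phi_hat_3 = -0.228909 / 1.049936 = -0.218022
  phi_hat_2 = (-0.255423 - (0.03234)(-0.218022)) / 1.108777 = -0.224006
  phi_hat_1 = (0.0263 - (0.0263)(-0.224006) - (-0.2548)(-0.218022)) / 1.1094 = -0.021057
So phi_hat = [-0.0211, -0.2240, -0.2180].
Therefore phi_hat_3 = -0.2180.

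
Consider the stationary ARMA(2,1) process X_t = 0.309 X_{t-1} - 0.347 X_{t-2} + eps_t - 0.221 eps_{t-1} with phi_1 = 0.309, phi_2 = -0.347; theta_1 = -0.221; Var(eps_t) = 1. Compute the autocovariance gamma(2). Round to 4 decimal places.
\gamma(2) = -0.3646

Multiply the model equation by X_{t-k} and take expectations. With theta_0 = psi_0 = 1 and psi_j the MA(infinity) weights, this gives
  gamma(k) - sum_i phi_i gamma(k-i) = c_k,
  c_k = sigma^2 * sum_{j=k..q} theta_j psi_{j-k}   (c_k = 0 for k > q),
using gamma(-m) = gamma(m).
psi-weights needed (psi_j = theta_j + sum_i phi_i psi_{j-i}):
  psi_1 = theta_1 + phi_1 = -0.221 + (0.309) = 0.088
Right-hand sides:
  c_0 = sigma^2 (1 + theta_1 psi_1) = 1 * (1 + (-0.221)(0.088)) = 1 * 0.980552 = 0.980552
  c_1 = sigma^2 theta_1 = 1 * (-0.221) = -0.221
  c_2 = 0
Equations for k = 0, 1, 2 (AR order 2, c_2 = 0):
  (E0) gamma(0) = phi_1 gamma(1) + phi_2 gamma(2) + c_0
  (E1) gamma(1) = phi_1 gamma(0) + phi_2 gamma(1) + c_1
  (E2) gamma(2) = phi_1 gamma(1) + phi_2 gamma(0)
From (E1): gamma(1) = A gamma(0) + B with
  A = phi_1 / (1 - phi_2) = 0.309 / 1.347 = 0.229399,   B = c_1 / (1 - phi_2) = -0.221 / 1.347 = -0.164068.
Insert (E2) into (E0): gamma(0) (1 - phi_2^2) = phi_1 (1 + phi_2) gamma(1) + c_0.
  phi_1 (1 + phi_2) = (0.309)(0.653) = 0.201777,   1 - phi_2^2 = 0.879591.
Replace gamma(1) by A gamma(0) + B and collect gamma(0):
  gamma(0) [0.879591 - (0.201777)(0.229399)] = (0.201777)(-0.164068) + 0.980552
  gamma(0) * 0.833304 = 0.947447
  gamma(0) = 0.947447 / 0.833304 = 1.136977.
  gamma(1) = A gamma(0) + B = (0.229399)(1.136977) + (-0.164068) = 0.096753.
  gamma(2) = phi_1 gamma(1) + phi_2 gamma(0) = (0.309)(0.096753) + (-0.347)(1.136977) = -0.364634.
Therefore gamma(2) = -0.3646 (to 4 decimal places).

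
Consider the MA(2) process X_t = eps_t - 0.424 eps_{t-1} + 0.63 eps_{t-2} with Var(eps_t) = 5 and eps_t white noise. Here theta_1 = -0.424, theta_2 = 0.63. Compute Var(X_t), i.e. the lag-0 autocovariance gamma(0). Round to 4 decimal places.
\gamma(0) = 7.8834

For an MA(q) process X_t = eps_t + sum_i theta_i eps_{t-i} with
Var(eps_t) = sigma^2, the variance is
  gamma(0) = sigma^2 * (1 + sum_i theta_i^2).
  sum_i theta_i^2 = (-0.424)^2 + (0.63)^2 = 0.179776 + 0.3969 = 0.576676.
  gamma(0) = 5 * (1 + 0.576676) = 5 * 1.576676 = 7.88338, which rounds to 7.8834.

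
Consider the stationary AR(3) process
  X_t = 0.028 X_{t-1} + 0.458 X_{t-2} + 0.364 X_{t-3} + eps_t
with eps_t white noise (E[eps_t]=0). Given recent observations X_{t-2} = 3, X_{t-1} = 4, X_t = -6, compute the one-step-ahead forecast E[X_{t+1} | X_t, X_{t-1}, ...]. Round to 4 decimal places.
E[X_{t+1} \mid \mathcal F_t] = 2.7560

For an AR(p) model X_t = c + sum_i phi_i X_{t-i} + eps_t, the
one-step-ahead conditional mean is
  E[X_{t+1} | X_t, ...] = c + sum_i phi_i X_{t+1-i}.
Substitute known values:
  E[X_{t+1} | ...] = (0.028) * (-6) + (0.458) * (4) + (0.364) * (3)
                   = 2.7560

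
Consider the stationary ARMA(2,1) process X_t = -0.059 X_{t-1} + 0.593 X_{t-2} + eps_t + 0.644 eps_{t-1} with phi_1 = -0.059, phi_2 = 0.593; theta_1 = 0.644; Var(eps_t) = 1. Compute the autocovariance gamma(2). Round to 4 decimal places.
\gamma(2) = 1.0705

Multiply the model equation by X_{t-k} and take expectations. With theta_0 = psi_0 = 1 and psi_j the MA(infinity) weights, this gives
  gamma(k) - sum_i phi_i gamma(k-i) = c_k,
  c_k = sigma^2 * sum_{j=k..q} theta_j psi_{j-k}   (c_k = 0 for k > q),
using gamma(-m) = gamma(m).
psi-weights needed (psi_j = theta_j + sum_i phi_i psi_{j-i}):
  psi_1 = theta_1 + phi_1 = 0.644 + (-0.059) = 0.585
Right-hand sides:
  c_0 = sigma^2 (1 + theta_1 psi_1) = 1 * (1 + (0.644)(0.585)) = 1 * 1.37674 = 1.37674
  c_1 = sigma^2 theta_1 = 1 * (0.644) = 0.644
  c_2 = 0
Equations for k = 0, 1, 2 (AR order 2, c_2 = 0):
  (E0) gamma(0) = phi_1 gamma(1) + phi_2 gamma(2) + c_0
  (E1) gamma(1) = phi_1 gamma(0) + phi_2 gamma(1) + c_1
  (E2) gamma(2) = phi_1 gamma(1) + phi_2 gamma(0)
From (E1): gamma(1) = A gamma(0) + B with
  A = phi_1 / (1 - phi_2) = -0.059 / 0.407 = -0.144963,   B = c_1 / (1 - phi_2) = 0.644 / 0.407 = 1.58231.
Insert (E2) into (E0): gamma(0) (1 - phi_2^2) = phi_1 (1 + phi_2) gamma(1) + c_0.
  phi_1 (1 + phi_2) = (-0.059)(1.593) = -0.093987,   1 - phi_2^2 = 0.648351.
Replace gamma(1) by A gamma(0) + B and collect gamma(0):
  gamma(0) [0.648351 - (-0.093987)(-0.144963)] = (-0.093987)(1.58231) + 1.37674
  gamma(0) * 0.634726 = 1.228023
  gamma(0) = 1.228023 / 0.634726 = 1.934729.
  gamma(1) = A gamma(0) + B = (-0.144963)(1.934729) + (1.58231) = 1.301845.
  gamma(2) = phi_1 gamma(1) + phi_2 gamma(0) = (-0.059)(1.301845) + (0.593)(1.934729) = 1.070485.
Therefore gamma(2) = 1.0705 (to 4 decimal places).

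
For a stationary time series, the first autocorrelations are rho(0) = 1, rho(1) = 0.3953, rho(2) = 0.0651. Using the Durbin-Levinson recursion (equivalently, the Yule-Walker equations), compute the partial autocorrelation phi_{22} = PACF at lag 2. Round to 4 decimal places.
\phi_{22} = -0.1080

The PACF at lag k is phi_{kk}, the last component of the solution
to the Yule-Walker system G_k phi = r_k where
  (G_k)_{ij} = rho(|i - j|), (r_k)_i = rho(i), i,j = 1..k.
Equivalently, Durbin-Levinson gives phi_{kk} iteratively:
  phi_{11} = rho(1)
  phi_{kk} = [rho(k) - sum_{j=1..k-1} phi_{k-1,j} rho(k-j)]
            / [1 - sum_{j=1..k-1} phi_{k-1,j} rho(j)],
  phi_{k,j} = phi_{k-1,j} - phi_{kk} phi_{k-1,k-j},  j = 1..k-1.
Step k = 1:
  phi_11 = rho(1) = 0.3953.
Step k = 2:
  phi_22 = [rho(2) - phi_11 rho(1)] / [1 - phi_11 rho(1)] = [0.0651 - (0.3953)(0.3953)] / [1 - (0.3953)(0.3953)]
         = -0.09116209 / 0.84373791 = -0.108.
Therefore phi_{22} = -0.1080.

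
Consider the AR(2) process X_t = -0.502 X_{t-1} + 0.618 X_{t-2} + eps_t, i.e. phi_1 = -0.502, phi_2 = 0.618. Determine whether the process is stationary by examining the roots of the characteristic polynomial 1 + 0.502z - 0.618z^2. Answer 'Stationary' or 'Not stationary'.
\text{Not stationary}

The AR(p) characteristic polynomial is P(z) = 1 + 0.502z - 0.618z^2.
Stationarity requires all roots to lie outside the unit circle, i.e. |z| > 1 for every root.
Set 1 + (0.502) z + (-0.618) z^2 = 0, i.e. a z^2 + b z + c = 0 with a = -0.618, b = 0.502, c = 1.
Discriminant D = b^2 - 4ac = (0.502)^2 - 4*(-0.618)*1 = 0.252004 - (-2.472) = 2.724004.
D >= 0, so the roots are real: z = (-b +/- sqrt(D)) / (2a) = (-0.502 +/- 1.650456) / (-1.236).
  z_1 = (-0.502 + 1.650456) / (-1.236) = -0.9292,   |z_1| = 0.9292.
  z_2 = (-0.502 - 1.650456) / (-1.236) = 1.7415,   |z_2| = 1.7415.
Moduli of all roots: 0.9292, 1.7415.
All moduli strictly greater than 1? No.
Verdict: Not stationary.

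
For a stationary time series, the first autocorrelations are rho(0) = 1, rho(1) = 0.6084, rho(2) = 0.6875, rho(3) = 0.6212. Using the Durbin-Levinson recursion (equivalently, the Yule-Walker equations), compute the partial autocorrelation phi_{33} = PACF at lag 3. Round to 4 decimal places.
\phi_{33} = 0.2280

The PACF at lag k is phi_{kk}, the last component of the solution
to the Yule-Walker system G_k phi = r_k where
  (G_k)_{ij} = rho(|i - j|), (r_k)_i = rho(i), i,j = 1..k.
Equivalently, Durbin-Levinson gives phi_{kk} iteratively:
  phi_{11} = rho(1)
  phi_{kk} = [rho(k) - sum_{j=1..k-1} phi_{k-1,j} rho(k-j)]
            / [1 - sum_{j=1..k-1} phi_{k-1,j} rho(j)],
  phi_{k,j} = phi_{k-1,j} - phi_{kk} phi_{k-1,k-j},  j = 1..k-1.
Step k = 1:
  phi_11 = rho(1) = 0.6084.
Step k = 2:
  phi_22 = [rho(2) - phi_11 rho(1)] / [1 - phi_11 rho(1)] = [0.6875 - (0.6084)(0.6084)] / [1 - (0.6084)(0.6084)]
         = 0.31734944 / 0.62984944 = 0.50385.
  Update: phi_21 = phi_11 - phi_22 phi_11 = 0.6084 - (0.50385)(0.6084) = 0.301858.
Step k = 3:
  phi_33 = [rho(3) - phi_21 rho(2) - phi_22 rho(1)] / [1 - phi_21 rho(1) - phi_22 rho(2)]
    numerator   = 0.6212 - (0.301858)(0.6875) - (0.50385)(0.6084) = 0.10713058
    denominator = 1 - (0.301858)(0.6084) - (0.50385)(0.6875) = 0.46995303
  phi_33 = 0.10713058 / 0.46995303 = 0.228.
Therefore phi_{33} = 0.2280.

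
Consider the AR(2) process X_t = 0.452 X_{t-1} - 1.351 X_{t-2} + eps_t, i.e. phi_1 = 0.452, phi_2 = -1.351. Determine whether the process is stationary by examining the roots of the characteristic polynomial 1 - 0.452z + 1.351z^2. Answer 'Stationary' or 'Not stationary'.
\text{Not stationary}

The AR(p) characteristic polynomial is P(z) = 1 - 0.452z + 1.351z^2.
Stationarity requires all roots to lie outside the unit circle, i.e. |z| > 1 for every root.
Set 1 + (-0.452) z + (1.351) z^2 = 0, i.e. a z^2 + b z + c = 0 with a = 1.351, b = -0.452, c = 1.
Discriminant D = b^2 - 4ac = (-0.452)^2 - 4*(1.351)*1 = 0.204304 - (5.404) = -5.199696.
D < 0, so the roots are the complex-conjugate pair z = (-b +/- i sqrt(-D)) / (2a) = 0.1673 +/- 0.8439i.
For a conjugate pair |z|^2 = z * conj(z) = (product of roots) = c/a = 1/(1.351) = 0.740192, so |z| = sqrt(0.740192) = 0.8603 for both roots.
Moduli of all roots: 0.8603, 0.8603.
All moduli strictly greater than 1? No.
Verdict: Not stationary.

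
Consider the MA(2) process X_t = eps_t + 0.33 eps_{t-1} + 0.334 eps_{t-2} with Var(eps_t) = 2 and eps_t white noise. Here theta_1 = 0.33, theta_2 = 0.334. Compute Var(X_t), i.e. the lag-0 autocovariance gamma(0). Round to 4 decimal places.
\gamma(0) = 2.4409

For an MA(q) process X_t = eps_t + sum_i theta_i eps_{t-i} with
Var(eps_t) = sigma^2, the variance is
  gamma(0) = sigma^2 * (1 + sum_i theta_i^2).
  sum_i theta_i^2 = (0.33)^2 + (0.334)^2 = 0.1089 + 0.111556 = 0.220456.
  gamma(0) = 2 * (1 + 0.220456) = 2 * 1.220456 = 2.440912, which rounds to 2.4409.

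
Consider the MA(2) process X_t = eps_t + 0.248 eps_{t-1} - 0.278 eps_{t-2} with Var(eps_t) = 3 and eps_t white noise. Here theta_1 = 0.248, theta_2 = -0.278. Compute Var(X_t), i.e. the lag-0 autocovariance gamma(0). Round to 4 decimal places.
\gamma(0) = 3.4164

For an MA(q) process X_t = eps_t + sum_i theta_i eps_{t-i} with
Var(eps_t) = sigma^2, the variance is
  gamma(0) = sigma^2 * (1 + sum_i theta_i^2).
  sum_i theta_i^2 = (0.248)^2 + (-0.278)^2 = 0.061504 + 0.077284 = 0.138788.
  gamma(0) = 3 * (1 + 0.138788) = 3 * 1.138788 = 3.416364, which rounds to 3.4164.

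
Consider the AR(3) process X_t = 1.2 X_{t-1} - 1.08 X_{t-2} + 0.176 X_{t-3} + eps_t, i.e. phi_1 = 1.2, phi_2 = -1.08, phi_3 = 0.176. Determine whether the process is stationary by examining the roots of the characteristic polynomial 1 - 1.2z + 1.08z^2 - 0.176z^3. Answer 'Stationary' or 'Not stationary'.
\text{Stationary}

The AR(p) characteristic polynomial is P(z) = 1 - 1.2z + 1.08z^2 - 0.176z^3.
Stationarity requires all roots to lie outside the unit circle, i.e. |z| > 1 for every root.
Degree 3: look for a simple real root z0 first, then factor out (1 - z/z0) and solve the remaining quadratic.
Testing z0 = 5: P(5) = 1 + (-1.2)(5) + (1.08)(5)^2 + (-0.176)(5)^3
  = 1 + (-6) + (27) + (-22) = 0.  So z_0 = 5 is a root, |z_0| = 5.
Divide out the factor (1 - 0.2 z) = (1 - z/z0) (since 1/z0 = 0.2):
  P(z) = (1 - 0.2 z)(1 + (-1) z + (0.88) z^2)
  [check: z-coef -1 - (0.2) = -1.2; z^2-coef 0.88 - (0.2)(-1) = 1.08; z^3-coef -(0.2)(0.88) = -0.176.]
Remaining roots from the quadratic factor 1 + (-1) z + (0.88) z^2:
  Set 1 + (-1) z + (0.88) z^2 = 0, i.e. a z^2 + b z + c = 0 with a = 0.88, b = -1, c = 1.
  Discriminant D = b^2 - 4ac = (-1)^2 - 4*(0.88)*1 = 1 - (3.52) = -2.52.
  D < 0, so the roots are the complex-conjugate pair z = (-b +/- i sqrt(-D)) / (2a) = 0.5682 +/- 0.902i.
  For a conjugate pair |z|^2 = z * conj(z) = (product of roots) = c/a = 1/(0.88) = 1.136364, so |z| = sqrt(1.136364) = 1.066 for both roots.
Moduli of all roots: 5.0000, 1.0660, 1.0660.
All moduli strictly greater than 1? Yes.
Verdict: Stationary.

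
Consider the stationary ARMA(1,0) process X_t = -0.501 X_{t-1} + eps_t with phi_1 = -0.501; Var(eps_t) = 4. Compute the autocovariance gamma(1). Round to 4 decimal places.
\gamma(1) = -2.6756

Multiply the model equation by X_{t-k} and take expectations. With theta_0 = psi_0 = 1 and psi_j the MA(infinity) weights, this gives
  gamma(k) - sum_i phi_i gamma(k-i) = c_k,
  c_k = sigma^2 * sum_{j=k..q} theta_j psi_{j-k}   (c_k = 0 for k > q),
using gamma(-m) = gamma(m).
Pure AR (q = 0): c_0 = sigma^2 = 4, c_k = 0 for k >= 1.
Equations for k = 0 and k = 1 (AR order 1):
  gamma(0) = phi_1 gamma(1) + c_0
  gamma(1) = phi_1 gamma(0) + c_1
Substituting the second into the first: gamma(0) (1 - phi_1^2) = c_0 + phi_1 c_1, so
  gamma(0) = c_0 / (1 - phi_1^2) = 4 / (1 - (-0.501)^2) = 4 / 0.748999 = 5.340461.
  gamma(1) = phi_1 gamma(0) = (-0.501)(5.340461) = -2.675571.
Therefore gamma(1) = -2.6756 (to 4 decimal places).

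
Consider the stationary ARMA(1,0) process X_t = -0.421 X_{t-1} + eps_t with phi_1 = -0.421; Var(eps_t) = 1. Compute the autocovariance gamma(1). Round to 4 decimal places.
\gamma(1) = -0.5117

Multiply the model equation by X_{t-k} and take expectations. With theta_0 = psi_0 = 1 and psi_j the MA(infinity) weights, this gives
  gamma(k) - sum_i phi_i gamma(k-i) = c_k,
  c_k = sigma^2 * sum_{j=k..q} theta_j psi_{j-k}   (c_k = 0 for k > q),
using gamma(-m) = gamma(m).
Pure AR (q = 0): c_0 = sigma^2 = 1, c_k = 0 for k >= 1.
Equations for k = 0 and k = 1 (AR order 1):
  gamma(0) = phi_1 gamma(1) + c_0
  gamma(1) = phi_1 gamma(0) + c_1
Substituting the second into the first: gamma(0) (1 - phi_1^2) = c_0 + phi_1 c_1, so
  gamma(0) = c_0 / (1 - phi_1^2) = 1 / (1 - (-0.421)^2) = 1 / 0.822759 = 1.215423.
  gamma(1) = phi_1 gamma(0) = (-0.421)(1.215423) = -0.511693.
Therefore gamma(1) = -0.5117 (to 4 decimal places).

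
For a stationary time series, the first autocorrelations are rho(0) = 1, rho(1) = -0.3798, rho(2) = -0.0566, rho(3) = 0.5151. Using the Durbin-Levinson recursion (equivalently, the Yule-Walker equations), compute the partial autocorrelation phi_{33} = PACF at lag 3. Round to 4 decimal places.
\phi_{33} = 0.4940

The PACF at lag k is phi_{kk}, the last component of the solution
to the Yule-Walker system G_k phi = r_k where
  (G_k)_{ij} = rho(|i - j|), (r_k)_i = rho(i), i,j = 1..k.
Equivalently, Durbin-Levinson gives phi_{kk} iteratively:
  phi_{11} = rho(1)
  phi_{kk} = [rho(k) - sum_{j=1..k-1} phi_{k-1,j} rho(k-j)]
            / [1 - sum_{j=1..k-1} phi_{k-1,j} rho(j)],
  phi_{k,j} = phi_{k-1,j} - phi_{kk} phi_{k-1,k-j},  j = 1..k-1.
Step k = 1:
  phi_11 = rho(1) = -0.3798.
Step k = 2:
  phi_22 = [rho(2) - phi_11 rho(1)] / [1 - phi_11 rho(1)] = [-0.0566 - (-0.3798)(-0.3798)] / [1 - (-0.3798)(-0.3798)]
         = -0.20084804 / 0.85575196 = -0.234704.
  Update: phi_21 = phi_11 - phi_22 phi_11 = -0.3798 - (-0.234704)(-0.3798) = -0.46894.
Step k = 3:
  phi_33 = [rho(3) - phi_21 rho(2) - phi_22 rho(1)] / [1 - phi_21 rho(1) - phi_22 rho(2)]
    numerator   = 0.5151 - (-0.46894)(-0.0566) - (-0.234704)(-0.3798) = 0.39941756
    denominator = 1 - (-0.46894)(-0.3798) - (-0.234704)(-0.0566) = 0.80861221
  phi_33 = 0.39941756 / 0.80861221 = 0.494.
Therefore phi_{33} = 0.4940.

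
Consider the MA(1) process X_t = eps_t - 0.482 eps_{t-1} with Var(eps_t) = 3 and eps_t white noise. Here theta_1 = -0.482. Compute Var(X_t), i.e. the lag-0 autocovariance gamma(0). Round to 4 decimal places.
\gamma(0) = 3.6970

For an MA(q) process X_t = eps_t + sum_i theta_i eps_{t-i} with
Var(eps_t) = sigma^2, the variance is
  gamma(0) = sigma^2 * (1 + sum_i theta_i^2).
  sum_i theta_i^2 = (-0.482)^2 = 0.232324.
  gamma(0) = 3 * (1 + 0.232324) = 3 * 1.232324 = 3.696972, which rounds to 3.6970.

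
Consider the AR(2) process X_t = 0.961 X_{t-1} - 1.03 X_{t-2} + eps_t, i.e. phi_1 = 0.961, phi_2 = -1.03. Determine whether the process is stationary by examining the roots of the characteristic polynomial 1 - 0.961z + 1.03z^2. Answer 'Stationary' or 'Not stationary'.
\text{Not stationary}

The AR(p) characteristic polynomial is P(z) = 1 - 0.961z + 1.03z^2.
Stationarity requires all roots to lie outside the unit circle, i.e. |z| > 1 for every root.
Set 1 + (-0.961) z + (1.03) z^2 = 0, i.e. a z^2 + b z + c = 0 with a = 1.03, b = -0.961, c = 1.
Discriminant D = b^2 - 4ac = (-0.961)^2 - 4*(1.03)*1 = 0.923521 - (4.12) = -3.196479.
D < 0, so the roots are the complex-conjugate pair z = (-b +/- i sqrt(-D)) / (2a) = 0.4665 +/- 0.8679i.
For a conjugate pair |z|^2 = z * conj(z) = (product of roots) = c/a = 1/(1.03) = 0.970874, so |z| = sqrt(0.970874) = 0.9853 for both roots.
Moduli of all roots: 0.9853, 0.9853.
All moduli strictly greater than 1? No.
Verdict: Not stationary.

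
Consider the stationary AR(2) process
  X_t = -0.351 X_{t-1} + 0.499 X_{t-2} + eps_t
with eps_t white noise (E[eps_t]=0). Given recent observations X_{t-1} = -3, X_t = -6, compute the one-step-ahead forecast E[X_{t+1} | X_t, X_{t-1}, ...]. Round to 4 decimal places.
E[X_{t+1} \mid \mathcal F_t] = 0.6090

For an AR(p) model X_t = c + sum_i phi_i X_{t-i} + eps_t, the
one-step-ahead conditional mean is
  E[X_{t+1} | X_t, ...] = c + sum_i phi_i X_{t+1-i}.
Substitute known values:
  E[X_{t+1} | ...] = (-0.351) * (-6) + (0.499) * (-3)
                   = 0.6090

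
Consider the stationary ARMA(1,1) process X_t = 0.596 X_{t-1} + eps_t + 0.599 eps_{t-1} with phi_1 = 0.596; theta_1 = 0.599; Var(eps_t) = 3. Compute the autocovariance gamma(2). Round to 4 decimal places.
\gamma(2) = 4.4968

Multiply the model equation by X_{t-k} and take expectations. With theta_0 = psi_0 = 1 and psi_j the MA(infinity) weights, this gives
  gamma(k) - sum_i phi_i gamma(k-i) = c_k,
  c_k = sigma^2 * sum_{j=k..q} theta_j psi_{j-k}   (c_k = 0 for k > q),
using gamma(-m) = gamma(m).
psi-weights needed (psi_j = theta_j + sum_i phi_i psi_{j-i}):
  psi_1 = theta_1 + phi_1 = 0.599 + (0.596) = 1.195
Right-hand sides:
  c_0 = sigma^2 (1 + theta_1 psi_1) = 3 * (1 + (0.599)(1.195)) = 3 * 1.715805 = 5.147415
  c_1 = sigma^2 theta_1 = 3 * (0.599) = 1.797
  c_2 = 0
Equations for k = 0 and k = 1 (AR order 1):
  gamma(0) = phi_1 gamma(1) + c_0
  gamma(1) = phi_1 gamma(0) + c_1
Substituting the second into the first: gamma(0) (1 - phi_1^2) = c_0 + phi_1 c_1, so
  gamma(0) = (c_0 + phi_1 c_1) / (1 - phi_1^2) = (5.147415 + (0.596)(1.797)) / (1 - (0.596)^2) = 6.218427 / 0.644784 = 9.644202.
  gamma(1) = phi_1 gamma(0) + c_1 = (0.596)(9.644202) + (1.797) = 7.544944.
For k = 2 (> q): gamma(2) = phi_1 gamma(1) = (0.596)(7.544944) = 4.496787.
Therefore gamma(2) = 4.4968 (to 4 decimal places).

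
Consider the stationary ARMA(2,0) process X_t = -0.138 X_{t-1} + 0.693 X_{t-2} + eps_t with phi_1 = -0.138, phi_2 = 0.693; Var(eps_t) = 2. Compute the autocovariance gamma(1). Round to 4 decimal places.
\gamma(1) = -2.1677

Multiply the model equation by X_{t-k} and take expectations. With theta_0 = psi_0 = 1 and psi_j the MA(infinity) weights, this gives
  gamma(k) - sum_i phi_i gamma(k-i) = c_k,
  c_k = sigma^2 * sum_{j=k..q} theta_j psi_{j-k}   (c_k = 0 for k > q),
using gamma(-m) = gamma(m).
Pure AR (q = 0): c_0 = sigma^2 = 2, c_k = 0 for k >= 1.
Equations for k = 0, 1, 2 (AR order 2, c_2 = 0):
  (E0) gamma(0) = phi_1 gamma(1) + phi_2 gamma(2) + c_0
  (E1) gamma(1) = phi_1 gamma(0) + phi_2 gamma(1) + c_1
  (E2) gamma(2) = phi_1 gamma(1) + phi_2 gamma(0)
From (E1): gamma(1) = A gamma(0) + B with
  A = phi_1 / (1 - phi_2) = -0.138 / 0.307 = -0.449511,   B = c_1 / (1 - phi_2) = 0 / 0.307 = 0.
Insert (E2) into (E0): gamma(0) (1 - phi_2^2) = phi_1 (1 + phi_2) gamma(1) + c_0.
  phi_1 (1 + phi_2) = (-0.138)(1.693) = -0.233634,   1 - phi_2^2 = 0.519751.
Replace gamma(1) by A gamma(0) + B and collect gamma(0):
  gamma(0) [0.519751 - (-0.233634)(-0.449511)] = c_0 = 2
  gamma(0) * 0.41473 = 2
  gamma(0) = 2 / 0.41473 = 4.822416.
  gamma(1) = A gamma(0) = (-0.449511)(4.822416) = -2.167731.
Therefore gamma(1) = -2.1677 (to 4 decimal places).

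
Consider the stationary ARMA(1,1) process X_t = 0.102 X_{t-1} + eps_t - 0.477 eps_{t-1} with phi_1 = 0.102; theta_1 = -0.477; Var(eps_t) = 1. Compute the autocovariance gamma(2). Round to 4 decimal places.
\gamma(2) = -0.0368

Multiply the model equation by X_{t-k} and take expectations. With theta_0 = psi_0 = 1 and psi_j the MA(infinity) weights, this gives
  gamma(k) - sum_i phi_i gamma(k-i) = c_k,
  c_k = sigma^2 * sum_{j=k..q} theta_j psi_{j-k}   (c_k = 0 for k > q),
using gamma(-m) = gamma(m).
psi-weights needed (psi_j = theta_j + sum_i phi_i psi_{j-i}):
  psi_1 = theta_1 + phi_1 = -0.477 + (0.102) = -0.375
Right-hand sides:
  c_0 = sigma^2 (1 + theta_1 psi_1) = 1 * (1 + (-0.477)(-0.375)) = 1 * 1.178875 = 1.178875
  c_1 = sigma^2 theta_1 = 1 * (-0.477) = -0.477
  c_2 = 0
Equations for k = 0 and k = 1 (AR order 1):
  gamma(0) = phi_1 gamma(1) + c_0
  gamma(1) = phi_1 gamma(0) + c_1
Substituting the second into the first: gamma(0) (1 - phi_1^2) = c_0 + phi_1 c_1, so
  gamma(0) = (c_0 + phi_1 c_1) / (1 - phi_1^2) = (1.178875 + (0.102)(-0.477)) / (1 - (0.102)^2) = 1.130221 / 0.989596 = 1.142103.
  gamma(1) = phi_1 gamma(0) + c_1 = (0.102)(1.142103) + (-0.477) = -0.360505.
For k = 2 (> q): gamma(2) = phi_1 gamma(1) = (0.102)(-0.360505) = -0.036772.
Therefore gamma(2) = -0.0368 (to 4 decimal places).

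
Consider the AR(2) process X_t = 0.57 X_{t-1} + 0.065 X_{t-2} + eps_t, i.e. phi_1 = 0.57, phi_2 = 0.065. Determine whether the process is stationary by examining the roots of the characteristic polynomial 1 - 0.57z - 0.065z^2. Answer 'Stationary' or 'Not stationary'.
\text{Stationary}

The AR(p) characteristic polynomial is P(z) = 1 - 0.57z - 0.065z^2.
Stationarity requires all roots to lie outside the unit circle, i.e. |z| > 1 for every root.
Set 1 + (-0.57) z + (-0.065) z^2 = 0, i.e. a z^2 + b z + c = 0 with a = -0.065, b = -0.57, c = 1.
Discriminant D = b^2 - 4ac = (-0.57)^2 - 4*(-0.065)*1 = 0.3249 - (-0.26) = 0.5849.
D >= 0, so the roots are real: z = (-b +/- sqrt(D)) / (2a) = (0.57 +/- 0.764788) / (-0.13).
  z_1 = (0.57 + 0.764788) / (-0.13) = -10.2676,   |z_1| = 10.2676.
  z_2 = (0.57 - 0.764788) / (-0.13) = 1.4984,   |z_2| = 1.4984.
Moduli of all roots: 10.2676, 1.4984.
All moduli strictly greater than 1? Yes.
Verdict: Stationary.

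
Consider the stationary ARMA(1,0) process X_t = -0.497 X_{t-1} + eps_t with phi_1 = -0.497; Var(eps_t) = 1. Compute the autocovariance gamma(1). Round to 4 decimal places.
\gamma(1) = -0.6600

Multiply the model equation by X_{t-k} and take expectations. With theta_0 = psi_0 = 1 and psi_j the MA(infinity) weights, this gives
  gamma(k) - sum_i phi_i gamma(k-i) = c_k,
  c_k = sigma^2 * sum_{j=k..q} theta_j psi_{j-k}   (c_k = 0 for k > q),
using gamma(-m) = gamma(m).
Pure AR (q = 0): c_0 = sigma^2 = 1, c_k = 0 for k >= 1.
Equations for k = 0 and k = 1 (AR order 1):
  gamma(0) = phi_1 gamma(1) + c_0
  gamma(1) = phi_1 gamma(0) + c_1
Substituting the second into the first: gamma(0) (1 - phi_1^2) = c_0 + phi_1 c_1, so
  gamma(0) = c_0 / (1 - phi_1^2) = 1 / (1 - (-0.497)^2) = 1 / 0.752991 = 1.328037.
  gamma(1) = phi_1 gamma(0) = (-0.497)(1.328037) = -0.660034.
Therefore gamma(1) = -0.6600 (to 4 decimal places).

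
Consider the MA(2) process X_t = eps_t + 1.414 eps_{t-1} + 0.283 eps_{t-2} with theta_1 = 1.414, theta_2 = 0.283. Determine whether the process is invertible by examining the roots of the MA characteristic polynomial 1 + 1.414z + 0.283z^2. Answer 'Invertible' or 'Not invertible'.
\text{Not invertible}

The MA(q) characteristic polynomial is P(z) = 1 + 1.414z + 0.283z^2.
Invertibility requires all roots to lie outside the unit circle, i.e. |z| > 1 for every root.
Set 1 + (1.414) z + (0.283) z^2 = 0, i.e. a z^2 + b z + c = 0 with a = 0.283, b = 1.414, c = 1.
Discriminant D = b^2 - 4ac = (1.414)^2 - 4*(0.283)*1 = 1.999396 - (1.132) = 0.867396.
D >= 0, so the roots are real: z = (-b +/- sqrt(D)) / (2a) = (-1.414 +/- 0.931341) / (0.566).
  z_1 = (-1.414 + 0.931341) / (0.566) = -0.8528,   |z_1| = 0.8528.
  z_2 = (-1.414 - 0.931341) / (0.566) = -4.1437,   |z_2| = 4.1437.
Moduli of all roots: 0.8528, 4.1437.
All moduli strictly greater than 1? No.
Verdict: Not invertible.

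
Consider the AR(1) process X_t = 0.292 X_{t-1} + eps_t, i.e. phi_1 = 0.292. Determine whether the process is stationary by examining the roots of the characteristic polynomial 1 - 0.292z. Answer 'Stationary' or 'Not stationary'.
\text{Stationary}

The AR(p) characteristic polynomial is P(z) = 1 - 0.292z.
Stationarity requires all roots to lie outside the unit circle, i.e. |z| > 1 for every root.
This is linear in z: 1 + (-0.292) z = 0  =>  z = -1/(-0.292) = 3.424658,  |z| = 3.424658.
Moduli of all roots: 3.4247.
All moduli strictly greater than 1? Yes.
Verdict: Stationary.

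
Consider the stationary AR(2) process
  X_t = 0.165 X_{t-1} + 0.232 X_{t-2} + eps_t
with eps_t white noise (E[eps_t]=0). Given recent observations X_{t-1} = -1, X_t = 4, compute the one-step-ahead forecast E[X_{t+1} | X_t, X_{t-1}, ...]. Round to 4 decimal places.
E[X_{t+1} \mid \mathcal F_t] = 0.4280

For an AR(p) model X_t = c + sum_i phi_i X_{t-i} + eps_t, the
one-step-ahead conditional mean is
  E[X_{t+1} | X_t, ...] = c + sum_i phi_i X_{t+1-i}.
Substitute known values:
  E[X_{t+1} | ...] = (0.165) * (4) + (0.232) * (-1)
                   = 0.4280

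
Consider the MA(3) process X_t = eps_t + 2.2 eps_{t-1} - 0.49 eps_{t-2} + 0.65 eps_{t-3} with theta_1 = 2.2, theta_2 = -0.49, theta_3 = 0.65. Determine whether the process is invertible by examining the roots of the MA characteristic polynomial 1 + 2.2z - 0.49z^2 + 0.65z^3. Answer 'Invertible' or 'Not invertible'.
\text{Not invertible}

The MA(q) characteristic polynomial is P(z) = 1 + 2.2z - 0.49z^2 + 0.65z^3.
Invertibility requires all roots to lie outside the unit circle, i.e. |z| > 1 for every root.
Degree 3: look for a simple real root z0 first, then factor out (1 - z/z0) and solve the remaining quadratic.
Testing z0 = -0.4: P(-0.4) = 1 + (2.2)(-0.4) + (-0.49)(-0.4)^2 + (0.65)(-0.4)^3
  = 1 + (-0.88) + (-0.0784) + (-0.0416) = 0.  So z_0 = -0.4 is a root, |z_0| = 0.4.
Divide out the factor (1 + 2.5 z) = (1 - z/z0) (since 1/z0 = -2.5):
  P(z) = (1 + 2.5 z)(1 + (-0.3) z + (0.26) z^2)
  [check: z-coef -0.3 - (-2.5) = 2.2; z^2-coef 0.26 - (-2.5)(-0.3) = -0.49; z^3-coef -(-2.5)(0.26) = 0.65.]
Remaining roots from the quadratic factor 1 + (-0.3) z + (0.26) z^2:
  Set 1 + (-0.3) z + (0.26) z^2 = 0, i.e. a z^2 + b z + c = 0 with a = 0.26, b = -0.3, c = 1.
  Discriminant D = b^2 - 4ac = (-0.3)^2 - 4*(0.26)*1 = 0.09 - (1.04) = -0.95.
  D < 0, so the roots are the complex-conjugate pair z = (-b +/- i sqrt(-D)) / (2a) = 0.5769 +/- 1.8744i.
  For a conjugate pair |z|^2 = z * conj(z) = (product of roots) = c/a = 1/(0.26) = 3.846154, so |z| = sqrt(3.846154) = 1.9612 for both roots.
Moduli of all roots: 0.4000, 1.9612, 1.9612.
All moduli strictly greater than 1? No.
Verdict: Not invertible.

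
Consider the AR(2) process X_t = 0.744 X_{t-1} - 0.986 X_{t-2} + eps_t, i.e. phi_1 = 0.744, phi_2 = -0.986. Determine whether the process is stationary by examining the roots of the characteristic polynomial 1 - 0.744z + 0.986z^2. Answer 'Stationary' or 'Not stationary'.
\text{Stationary}

The AR(p) characteristic polynomial is P(z) = 1 - 0.744z + 0.986z^2.
Stationarity requires all roots to lie outside the unit circle, i.e. |z| > 1 for every root.
Set 1 + (-0.744) z + (0.986) z^2 = 0, i.e. a z^2 + b z + c = 0 with a = 0.986, b = -0.744, c = 1.
Discriminant D = b^2 - 4ac = (-0.744)^2 - 4*(0.986)*1 = 0.553536 - (3.944) = -3.390464.
D < 0, so the roots are the complex-conjugate pair z = (-b +/- i sqrt(-D)) / (2a) = 0.3773 +/- 0.9337i.
For a conjugate pair |z|^2 = z * conj(z) = (product of roots) = c/a = 1/(0.986) = 1.014199, so |z| = sqrt(1.014199) = 1.0071 for both roots.
Moduli of all roots: 1.0071, 1.0071.
All moduli strictly greater than 1? Yes.
Verdict: Stationary.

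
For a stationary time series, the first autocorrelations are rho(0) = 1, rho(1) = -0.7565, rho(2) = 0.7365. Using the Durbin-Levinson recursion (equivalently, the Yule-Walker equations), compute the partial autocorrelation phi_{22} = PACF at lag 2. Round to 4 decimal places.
\phi_{22} = 0.3839

The PACF at lag k is phi_{kk}, the last component of the solution
to the Yule-Walker system G_k phi = r_k where
  (G_k)_{ij} = rho(|i - j|), (r_k)_i = rho(i), i,j = 1..k.
Equivalently, Durbin-Levinson gives phi_{kk} iteratively:
  phi_{11} = rho(1)
  phi_{kk} = [rho(k) - sum_{j=1..k-1} phi_{k-1,j} rho(k-j)]
            / [1 - sum_{j=1..k-1} phi_{k-1,j} rho(j)],
  phi_{k,j} = phi_{k-1,j} - phi_{kk} phi_{k-1,k-j},  j = 1..k-1.
Step k = 1:
  phi_11 = rho(1) = -0.7565.
Step k = 2:
  phi_22 = [rho(2) - phi_11 rho(1)] / [1 - phi_11 rho(1)] = [0.7365 - (-0.7565)(-0.7565)] / [1 - (-0.7565)(-0.7565)]
         = 0.16420775 / 0.42770775 = 0.3839.
Therefore phi_{22} = 0.3839.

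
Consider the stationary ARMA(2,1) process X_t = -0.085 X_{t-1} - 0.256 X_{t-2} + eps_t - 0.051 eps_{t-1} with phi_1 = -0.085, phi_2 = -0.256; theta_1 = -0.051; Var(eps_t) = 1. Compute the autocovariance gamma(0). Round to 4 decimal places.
\gamma(0) = 1.0853

Multiply the model equation by X_{t-k} and take expectations. With theta_0 = psi_0 = 1 and psi_j the MA(infinity) weights, this gives
  gamma(k) - sum_i phi_i gamma(k-i) = c_k,
  c_k = sigma^2 * sum_{j=k..q} theta_j psi_{j-k}   (c_k = 0 for k > q),
using gamma(-m) = gamma(m).
psi-weights needed (psi_j = theta_j + sum_i phi_i psi_{j-i}):
  psi_1 = theta_1 + phi_1 = -0.051 + (-0.085) = -0.136
Right-hand sides:
  c_0 = sigma^2 (1 + theta_1 psi_1) = 1 * (1 + (-0.051)(-0.136)) = 1 * 1.006936 = 1.006936
  c_1 = sigma^2 theta_1 = 1 * (-0.051) = -0.051
  c_2 = 0
Equations for k = 0, 1, 2 (AR order 2, c_2 = 0):
  (E0) gamma(0) = phi_1 gamma(1) + phi_2 gamma(2) + c_0
  (E1) gamma(1) = phi_1 gamma(0) + phi_2 gamma(1) + c_1
  (E2) gamma(2) = phi_1 gamma(1) + phi_2 gamma(0)
From (E1): gamma(1) = A gamma(0) + B with
  A = phi_1 / (1 - phi_2) = -0.085 / 1.256 = -0.067675,   B = c_1 / (1 - phi_2) = -0.051 / 1.256 = -0.040605.
Insert (E2) into (E0): gamma(0) (1 - phi_2^2) = phi_1 (1 + phi_2) gamma(1) + c_0.
  phi_1 (1 + phi_2) = (-0.085)(0.744) = -0.06324,   1 - phi_2^2 = 0.934464.
Replace gamma(1) by A gamma(0) + B and collect gamma(0):
  gamma(0) [0.934464 - (-0.06324)(-0.067675)] = (-0.06324)(-0.040605) + 1.006936
  gamma(0) * 0.930184 = 1.009504
  gamma(0) = 1.009504 / 0.930184 = 1.085273.
Therefore gamma(0) = 1.0853 (to 4 decimal places).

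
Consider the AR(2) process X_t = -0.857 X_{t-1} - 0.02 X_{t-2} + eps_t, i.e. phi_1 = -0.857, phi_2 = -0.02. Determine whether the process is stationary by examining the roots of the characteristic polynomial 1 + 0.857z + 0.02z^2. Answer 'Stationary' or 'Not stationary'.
\text{Stationary}

The AR(p) characteristic polynomial is P(z) = 1 + 0.857z + 0.02z^2.
Stationarity requires all roots to lie outside the unit circle, i.e. |z| > 1 for every root.
Set 1 + (0.857) z + (0.02) z^2 = 0, i.e. a z^2 + b z + c = 0 with a = 0.02, b = 0.857, c = 1.
Discriminant D = b^2 - 4ac = (0.857)^2 - 4*(0.02)*1 = 0.734449 - (0.08) = 0.654449.
D >= 0, so the roots are real: z = (-b +/- sqrt(D)) / (2a) = (-0.857 +/- 0.80898) / (0.04).
  z_1 = (-0.857 + 0.80898) / (0.04) = -1.2005,   |z_1| = 1.2005.
  z_2 = (-0.857 - 0.80898) / (0.04) = -41.6495,   |z_2| = 41.6495.
Moduli of all roots: 1.2005, 41.6495.
All moduli strictly greater than 1? Yes.
Verdict: Stationary.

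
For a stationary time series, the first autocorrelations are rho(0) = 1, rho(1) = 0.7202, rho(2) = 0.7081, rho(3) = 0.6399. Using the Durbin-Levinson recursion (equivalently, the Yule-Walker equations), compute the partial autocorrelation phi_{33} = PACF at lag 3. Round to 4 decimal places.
\phi_{33} = 0.1160

The PACF at lag k is phi_{kk}, the last component of the solution
to the Yule-Walker system G_k phi = r_k where
  (G_k)_{ij} = rho(|i - j|), (r_k)_i = rho(i), i,j = 1..k.
Equivalently, Durbin-Levinson gives phi_{kk} iteratively:
  phi_{11} = rho(1)
  phi_{kk} = [rho(k) - sum_{j=1..k-1} phi_{k-1,j} rho(k-j)]
            / [1 - sum_{j=1..k-1} phi_{k-1,j} rho(j)],
  phi_{k,j} = phi_{k-1,j} - phi_{kk} phi_{k-1,k-j},  j = 1..k-1.
Step k = 1:
  phi_11 = rho(1) = 0.7202.
Step k = 2:
  phi_22 = [rho(2) - phi_11 rho(1)] / [1 - phi_11 rho(1)] = [0.7081 - (0.7202)(0.7202)] / [1 - (0.7202)(0.7202)]
         = 0.18941196 / 0.48131196 = 0.393533.
  Update: phi_21 = phi_11 - phi_22 phi_11 = 0.7202 - (0.393533)(0.7202) = 0.436778.
Step k = 3:
  phi_33 = [rho(3) - phi_21 rho(2) - phi_22 rho(1)] / [1 - phi_21 rho(1) - phi_22 rho(2)]
    numerator   = 0.6399 - (0.436778)(0.7081) - (0.393533)(0.7202) = 0.04719544
    denominator = 1 - (0.436778)(0.7202) - (0.393533)(0.7081) = 0.40677217
  phi_33 = 0.04719544 / 0.40677217 = 0.116.
Therefore phi_{33} = 0.1160.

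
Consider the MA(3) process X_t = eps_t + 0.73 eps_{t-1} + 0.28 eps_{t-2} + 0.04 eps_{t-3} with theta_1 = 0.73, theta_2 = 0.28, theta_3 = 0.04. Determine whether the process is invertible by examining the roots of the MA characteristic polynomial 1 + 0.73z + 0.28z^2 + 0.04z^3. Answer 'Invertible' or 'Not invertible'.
\text{Invertible}

The MA(q) characteristic polynomial is P(z) = 1 + 0.73z + 0.28z^2 + 0.04z^3.
Invertibility requires all roots to lie outside the unit circle, i.e. |z| > 1 for every root.
Degree 3: look for a simple real root z0 first, then factor out (1 - z/z0) and solve the remaining quadratic.
Testing z0 = -4: P(-4) = 1 + (0.73)(-4) + (0.28)(-4)^2 + (0.04)(-4)^3
  = 1 + (-2.92) + (4.48) + (-2.56) = 0.  So z_0 = -4 is a root, |z_0| = 4.
Divide out the factor (1 + 0.25 z) = (1 - z/z0) (since 1/z0 = -0.25):
  P(z) = (1 + 0.25 z)(1 + (0.48) z + (0.16) z^2)
  [check: z-coef 0.48 - (-0.25) = 0.73; z^2-coef 0.16 - (-0.25)(0.48) = 0.28; z^3-coef -(-0.25)(0.16) = 0.04.]
Remaining roots from the quadratic factor 1 + (0.48) z + (0.16) z^2:
  Set 1 + (0.48) z + (0.16) z^2 = 0, i.e. a z^2 + b z + c = 0 with a = 0.16, b = 0.48, c = 1.
  Discriminant D = b^2 - 4ac = (0.48)^2 - 4*(0.16)*1 = 0.2304 - (0.64) = -0.4096.
  D < 0, so the roots are the complex-conjugate pair z = (-b +/- i sqrt(-D)) / (2a) = -1.5 +/- 2i.
  For a conjugate pair |z|^2 = z * conj(z) = (product of roots) = c/a = 1/(0.16) = 6.25, so |z| = sqrt(6.25) = 2.5 for both roots.
Moduli of all roots: 4.0000, 2.5000, 2.5000.
All moduli strictly greater than 1? Yes.
Verdict: Invertible.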